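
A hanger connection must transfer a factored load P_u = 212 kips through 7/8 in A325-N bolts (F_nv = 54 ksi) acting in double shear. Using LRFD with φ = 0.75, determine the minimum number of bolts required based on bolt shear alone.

5 bolts

A_b = π·0.875²/4 = 0.6013 in².
Per-bolt design strength φR_n = 0.75 × 54 × 0.6013 × 2 = 48.71 kips.
n ≥ 212 / 48.71 = 4.353 → use 5 bolts.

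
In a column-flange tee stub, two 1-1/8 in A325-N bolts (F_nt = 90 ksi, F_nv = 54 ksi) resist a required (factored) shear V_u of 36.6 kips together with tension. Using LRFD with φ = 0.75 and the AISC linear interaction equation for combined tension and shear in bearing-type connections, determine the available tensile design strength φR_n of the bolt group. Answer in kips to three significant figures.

A_b = π·1.125²/4 = 0.994 in²; f_rv = 36.6 / (2 × 0.994) = 18.41 ksi.
F'_nt = 1.3 F_nt − (F_nt / φF_nv) f_rv = 1.3·90 − (90/(0.75·54))·18.41 = 76.09 ksi, capped at F_nt → F'_nt = 76.09 ksi.
R_n = F'_nt · A_b · n = 76.09 × 0.994 × 2 = 151.3 kips.
Design strength φR_n = 0.75 × 151.3 = 113 kips.

113 kips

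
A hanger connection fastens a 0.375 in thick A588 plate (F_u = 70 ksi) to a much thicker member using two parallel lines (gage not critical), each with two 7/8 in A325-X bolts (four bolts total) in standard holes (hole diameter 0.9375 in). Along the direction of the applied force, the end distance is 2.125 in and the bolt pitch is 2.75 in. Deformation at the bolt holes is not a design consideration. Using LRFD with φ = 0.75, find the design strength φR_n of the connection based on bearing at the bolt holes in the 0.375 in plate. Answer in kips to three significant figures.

Per bolt r_n = 1.5 l_c t F_u ≤ 3.0 d t F_u; upper limit = 3.0 × 0.875 × 0.375 × 70 = 68.91 kips.
Edge bolt: l_c = 2.125 − 0.9375/2 = 1.656 in → 1.5 × 1.656 × 0.375 × 70 = 65.21 → r_n = 65.21 kips.
Interior bolts: l_c = 2.75 − 0.9375 = 1.812 in → 1.5 × 1.812 × 0.375 × 70 = 71.37 → r_n = 68.91 kips.
R_n = 2 × 65.21 + 2 × 68.91 = 268.2 kips.
Design strength φR_n = 0.75 × 268.2 = 201 kips.

201 kips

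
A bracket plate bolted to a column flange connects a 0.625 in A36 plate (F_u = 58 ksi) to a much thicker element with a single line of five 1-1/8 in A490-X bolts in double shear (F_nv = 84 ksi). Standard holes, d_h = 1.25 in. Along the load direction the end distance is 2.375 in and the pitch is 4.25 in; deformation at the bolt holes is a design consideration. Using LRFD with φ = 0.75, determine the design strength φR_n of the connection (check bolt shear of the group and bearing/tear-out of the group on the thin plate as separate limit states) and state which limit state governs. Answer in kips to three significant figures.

351 kips (bearing governs)

Bolt shear: A_b = π·1.125²/4 = 0.994 in²; R_n = 84 × 0.994 × 5 × 2 = 835 kips → 0.75 × 835 = 626 kips.
Bearing (1.2 l_c t F_u ≤ 2.4 d t F_u): upper limit = 2.4·1.125·0.625·58 = 97.87 kips.
  Edge l_c = 2.375 − 1.25/2 = 1.75 → r_n = 76.12 kips; interior l_c = 4.25 − 1.25 = 3 → r_n = 97.87 kips.
  R_n,bearing = 1·76.12 + 4·97.87 = 467.6 kips → 0.75 × 467.6 = 351 kips.
Bearing governs: 351 kips.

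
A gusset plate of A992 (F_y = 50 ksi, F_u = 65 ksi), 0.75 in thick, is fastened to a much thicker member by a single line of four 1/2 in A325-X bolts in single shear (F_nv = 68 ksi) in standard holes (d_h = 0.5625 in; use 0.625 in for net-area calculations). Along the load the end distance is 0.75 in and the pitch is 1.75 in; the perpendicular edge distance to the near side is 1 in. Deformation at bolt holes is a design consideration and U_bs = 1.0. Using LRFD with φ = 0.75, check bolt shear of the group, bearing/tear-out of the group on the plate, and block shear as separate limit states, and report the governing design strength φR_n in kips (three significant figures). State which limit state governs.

40.1 kips (bolt shear governs)

Bolt shear: A_b = π·0.5²/4 = 0.1963 in²; R_n = 68 × 0.1963 × 4 × 1 = 53.41 kips → 0.75 × 53.41 = 40.1 kips.
Bearing: edge l_c = 0.4688, r_n = 27.42 kips; interior l_c = 1.188, r_n = 58.5 kips; R_n = 27.42 + 3·58.5 = 202.9 kips → 152 kips.
Block shear: A_gv = 4.5, A_nv = 2.859, A_nt = 0.5156 in²; R_n = min(0.6F_uA_nv, 0.6F_yA_gv) + U_bs·F_u·A_nt = 145 kips → 109 kips.
Bolt shear governs: 40.1 kips.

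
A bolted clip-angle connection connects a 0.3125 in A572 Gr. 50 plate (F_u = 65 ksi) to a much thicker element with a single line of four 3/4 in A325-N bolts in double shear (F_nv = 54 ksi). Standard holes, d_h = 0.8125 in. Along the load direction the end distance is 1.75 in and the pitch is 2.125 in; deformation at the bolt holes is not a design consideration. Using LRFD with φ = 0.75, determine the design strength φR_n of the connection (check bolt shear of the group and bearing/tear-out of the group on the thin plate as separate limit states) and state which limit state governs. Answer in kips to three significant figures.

Bolt shear: A_b = π·0.75²/4 = 0.4418 in²; R_n = 54 × 0.4418 × 4 × 2 = 190.9 kips → 0.75 × 190.9 = 143 kips.
Bearing (1.5 l_c t F_u ≤ 3.0 d t F_u): upper limit = 3.0·0.75·0.3125·65 = 45.7 kips.
  Edge l_c = 1.75 − 0.8125/2 = 1.344 → r_n = 40.94 kips; interior l_c = 2.125 − 0.8125 = 1.312 → r_n = 39.99 kips.
  R_n,bearing = 1·40.94 + 3·39.99 = 160.9 kips → 0.75 × 160.9 = 121 kips.
Bearing governs: 121 kips.

121 kips (bearing governs)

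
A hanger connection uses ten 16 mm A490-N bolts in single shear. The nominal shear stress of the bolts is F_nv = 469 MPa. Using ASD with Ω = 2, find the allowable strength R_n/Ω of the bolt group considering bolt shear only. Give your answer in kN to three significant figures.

471 kN

A_b = π × 16² / 4 = 201.1 mm².
R_n = F_nv · A_b · n · n_s = 469 × 201.1 × 10 × 1 / 1000 = 943 kN.
Allowable strength R_n/Ω = 943 / 2 = 471 kN.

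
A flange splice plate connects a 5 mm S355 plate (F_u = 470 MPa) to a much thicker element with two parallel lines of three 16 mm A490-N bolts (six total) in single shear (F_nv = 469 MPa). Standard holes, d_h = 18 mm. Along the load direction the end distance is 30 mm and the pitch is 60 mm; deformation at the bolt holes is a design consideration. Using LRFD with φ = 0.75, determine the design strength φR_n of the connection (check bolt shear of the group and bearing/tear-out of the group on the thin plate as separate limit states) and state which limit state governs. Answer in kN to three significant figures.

360 kN (bearing governs)

Bolt shear: A_b = π·16²/4 = 201.1 mm²; R_n = 469 × 201.1 × 6 × 1 / 1000 = 565.8 kN → 0.75 × 565.8 = 424 kN.
Bearing (1.2 l_c t F_u ≤ 2.4 d t F_u): upper limit = 2.4·16·5·470 / 1000 = 90.24 kN.
  Edge l_c = 30 − 18/2 = 21 → r_n = 59.22 kN; interior l_c = 60 − 18 = 42 → r_n = 90.24 kN.
  R_n,bearing = 2·59.22 + 4·90.24 = 479.4 kN → 0.75 × 479.4 = 360 kN.
Bearing governs: 360 kN.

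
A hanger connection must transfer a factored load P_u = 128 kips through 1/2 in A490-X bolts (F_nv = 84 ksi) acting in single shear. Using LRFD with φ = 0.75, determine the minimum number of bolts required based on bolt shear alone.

A_b = π·0.5²/4 = 0.1963 in².
Per-bolt design strength φR_n = 0.75 × 84 × 0.1963 × 1 = 12.37 kips.
n ≥ 128 / 12.37 = 10.35 → use 11 bolts.

11 bolts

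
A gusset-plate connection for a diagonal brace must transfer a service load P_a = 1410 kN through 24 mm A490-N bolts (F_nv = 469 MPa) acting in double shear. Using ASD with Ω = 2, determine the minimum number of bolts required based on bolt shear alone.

7 bolts

A_b = π·24²/4 = 452.4 mm².
Per-bolt allowable strength R_n/Ω = 469 × 452.4 × 2 / 1000 / 2 = 212.2 kN.
n ≥ 1410 / 212.2 = 6.646 → use 7 bolts.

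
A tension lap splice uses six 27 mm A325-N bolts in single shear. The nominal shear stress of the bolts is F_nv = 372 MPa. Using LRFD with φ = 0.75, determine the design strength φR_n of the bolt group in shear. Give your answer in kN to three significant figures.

A_b = π × 27² / 4 = 572.6 mm².
R_n = F_nv · A_b · n · n_s = 372 × 572.6 × 6 × 1 / 1000 = 1278 kN.
Design strength φR_n = 0.75 × 1278 = 958 kN.

958 kN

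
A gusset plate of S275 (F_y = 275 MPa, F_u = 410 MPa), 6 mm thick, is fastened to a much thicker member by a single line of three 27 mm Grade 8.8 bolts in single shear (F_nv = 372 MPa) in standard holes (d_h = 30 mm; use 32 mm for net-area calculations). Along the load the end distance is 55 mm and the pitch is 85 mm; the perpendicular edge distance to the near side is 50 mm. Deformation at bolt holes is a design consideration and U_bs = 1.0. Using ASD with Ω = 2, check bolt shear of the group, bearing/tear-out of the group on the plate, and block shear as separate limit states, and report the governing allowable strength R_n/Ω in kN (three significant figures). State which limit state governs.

149 kN (block shear governs)

Bolt shear: A_b = π·27²/4 = 572.6 mm²; R_n = 372 × 572.6 × 3 × 1 / 1000 = 639 kN → 639 / 2 = 319 kN.
Bearing: edge l_c = 40, r_n = 118.1 kN; interior l_c = 55, r_n = 159.4 kN; R_n = 118.1 + 2·159.4 = 436.9 kN → 218 kN.
Block shear: A_gv = 1350, A_nv = 870, A_nt = 204 mm²; R_n = min(0.6F_uA_nv, 0.6F_yA_gv) + U_bs·F_u·A_nt = 297.7 kN → 149 kN.
Block shear governs: 149 kN.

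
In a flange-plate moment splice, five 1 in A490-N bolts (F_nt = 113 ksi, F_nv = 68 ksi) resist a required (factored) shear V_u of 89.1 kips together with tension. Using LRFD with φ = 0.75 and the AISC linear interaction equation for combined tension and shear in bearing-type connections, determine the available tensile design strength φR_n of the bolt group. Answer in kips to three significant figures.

A_b = π·1²/4 = 0.7854 in²; f_rv = 89.1 / (5 × 0.7854) = 22.69 ksi.
F'_nt = 1.3 F_nt − (F_nt / φF_nv) f_rv = 1.3·113 − (113/(0.75·68))·22.69 = 96.63 ksi, capped at F_nt → F'_nt = 96.63 ksi.
R_n = F'_nt · A_b · n = 96.63 × 0.7854 × 5 = 379.5 kips.
Design strength φR_n = 0.75 × 379.5 = 285 kips.

285 kips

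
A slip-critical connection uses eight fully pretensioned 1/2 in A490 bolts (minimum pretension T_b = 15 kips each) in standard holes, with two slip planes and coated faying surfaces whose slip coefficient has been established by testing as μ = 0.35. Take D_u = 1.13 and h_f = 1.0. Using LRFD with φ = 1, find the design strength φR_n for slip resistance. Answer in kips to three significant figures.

94.9 kips

R_n = μ · D_u · h_f · T_b · n_s · n_b = 0.35 × 1.13 × 1.0 × 15 × 2 × 8 = 94.92 kips.
Design strength φR_n = 1 × 94.92 = 94.9 kips.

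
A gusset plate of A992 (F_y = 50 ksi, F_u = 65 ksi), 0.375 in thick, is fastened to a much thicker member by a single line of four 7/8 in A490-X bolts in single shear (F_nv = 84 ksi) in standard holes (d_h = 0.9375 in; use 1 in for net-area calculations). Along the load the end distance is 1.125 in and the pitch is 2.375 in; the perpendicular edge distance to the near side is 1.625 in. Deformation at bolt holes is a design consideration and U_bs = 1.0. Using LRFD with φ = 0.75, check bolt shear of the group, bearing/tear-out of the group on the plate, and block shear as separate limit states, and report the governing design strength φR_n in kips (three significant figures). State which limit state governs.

Bolt shear: A_b = π·0.875²/4 = 0.6013 in²; R_n = 84 × 0.6013 × 4 × 1 = 202 kips → 0.75 × 202 = 152 kips.
Bearing: edge l_c = 0.6562, r_n = 19.2 kips; interior l_c = 1.438, r_n = 42.05 kips; R_n = 19.2 + 3·42.05 = 145.3 kips → 109 kips.
Block shear: A_gv = 3.094, A_nv = 1.781, A_nt = 0.4219 in²; R_n = min(0.6F_uA_nv, 0.6F_yA_gv) + U_bs·F_u·A_nt = 96.89 kips → 72.7 kips.
Block shear governs: 72.7 kips.

72.7 kips (block shear governs)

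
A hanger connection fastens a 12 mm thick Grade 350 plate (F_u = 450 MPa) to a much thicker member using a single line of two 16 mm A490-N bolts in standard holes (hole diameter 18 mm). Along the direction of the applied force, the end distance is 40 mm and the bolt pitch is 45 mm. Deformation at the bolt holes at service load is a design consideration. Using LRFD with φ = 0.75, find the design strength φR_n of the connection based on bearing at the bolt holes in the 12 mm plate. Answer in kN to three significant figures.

Per bolt r_n = 1.2 l_c t F_u ≤ 2.4 d t F_u; upper limit = 2.4 × 16 × 12 × 450 / 1000 = 207.4 kN.
Edge bolt: l_c = 40 − 18/2 = 31 mm → 1.2 × 31 × 12 × 450 / 1000 = 200.9 → r_n = 200.9 kN.
Interior bolts: l_c = 45 − 18 = 27 mm → 1.2 × 27 × 12 × 450 / 1000 = 175 → r_n = 175 kN.
R_n = 1 × 200.9 + 1 × 175 = 375.8 kN.
Design strength φR_n = 0.75 × 375.8 = 282 kN.

282 kN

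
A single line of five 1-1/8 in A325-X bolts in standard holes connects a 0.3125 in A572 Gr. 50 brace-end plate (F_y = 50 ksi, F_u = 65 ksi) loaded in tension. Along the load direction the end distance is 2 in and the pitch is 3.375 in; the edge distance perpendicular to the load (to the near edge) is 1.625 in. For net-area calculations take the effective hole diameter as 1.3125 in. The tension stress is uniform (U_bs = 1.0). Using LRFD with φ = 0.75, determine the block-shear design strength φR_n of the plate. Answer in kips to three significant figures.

Shear plane L_v = 2 + 4·3.375 = 15.5 in; A_gv = 15.5 × 0.3125 = 4.844 in².
A_nv = (15.5 − 4.5·1.3125) × 0.3125 = 2.998 in².
A_nt = (1.625 − 0.5·1.3125) × 0.3125 = 0.3027 in².
0.6 F_u A_nv = 116.9 kips; 0.6 F_y A_gv = 145.3 kips → shear rupture governs the shear term.
R_n = 116.9 + 1.0 × 65 × 0.3027 = 136.6 kips.
Design strength φR_n = 0.75 × 136.6 = 102 kips.

102 kips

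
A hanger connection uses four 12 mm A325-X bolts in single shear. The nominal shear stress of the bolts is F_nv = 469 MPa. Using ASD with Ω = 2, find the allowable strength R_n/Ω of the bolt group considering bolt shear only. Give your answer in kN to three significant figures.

A_b = π × 12² / 4 = 113.1 mm².
R_n = F_nv · A_b · n · n_s = 469 × 113.1 × 4 × 1 / 1000 = 212.2 kN.
Allowable strength R_n/Ω = 212.2 / 2 = 106 kN.

106 kN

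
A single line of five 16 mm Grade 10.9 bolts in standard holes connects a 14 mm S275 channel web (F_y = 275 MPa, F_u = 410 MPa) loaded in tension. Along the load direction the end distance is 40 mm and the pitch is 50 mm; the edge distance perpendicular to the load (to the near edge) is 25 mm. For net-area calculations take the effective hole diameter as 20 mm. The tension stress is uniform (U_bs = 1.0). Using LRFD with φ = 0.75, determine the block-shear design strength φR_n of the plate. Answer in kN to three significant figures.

Shear plane L_v = 40 + 4·50 = 240 mm; A_gv = 240 × 14 = 3360 mm².
A_nv = (240 − 4.5·20) × 14 = 2100 mm².
A_nt = (25 − 0.5·20) × 14 = 210 mm².
0.6 F_u A_nv = 516.6 kN; 0.6 F_y A_gv = 554.4 kN → shear rupture governs the shear term.
R_n = 516.6 + 1.0 × 410 × 210 / 1000 = 602.7 kN.
Design strength φR_n = 0.75 × 602.7 = 452 kN.

452 kN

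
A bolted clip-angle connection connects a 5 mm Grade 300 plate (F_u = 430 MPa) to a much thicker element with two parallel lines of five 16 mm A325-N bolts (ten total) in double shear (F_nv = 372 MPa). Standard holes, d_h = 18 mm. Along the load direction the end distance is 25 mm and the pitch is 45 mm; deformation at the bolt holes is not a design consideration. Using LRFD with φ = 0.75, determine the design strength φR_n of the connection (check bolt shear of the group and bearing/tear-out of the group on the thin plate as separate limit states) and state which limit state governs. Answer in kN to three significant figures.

600 kN (bearing governs)

Bolt shear: A_b = π·16²/4 = 201.1 mm²; R_n = 372 × 201.1 × 10 × 2 / 1000 = 1496 kN → 0.75 × 1496 = 1120 kN.
Bearing (1.5 l_c t F_u ≤ 3.0 d t F_u): upper limit = 3.0·16·5·430 / 1000 = 103.2 kN.
  Edge l_c = 25 − 18/2 = 16 → r_n = 51.6 kN; interior l_c = 45 − 18 = 27 → r_n = 87.08 kN.
  R_n,bearing = 2·51.6 + 8·87.08 = 799.8 kN → 0.75 × 799.8 = 600 kN.
Bearing governs: 600 kN.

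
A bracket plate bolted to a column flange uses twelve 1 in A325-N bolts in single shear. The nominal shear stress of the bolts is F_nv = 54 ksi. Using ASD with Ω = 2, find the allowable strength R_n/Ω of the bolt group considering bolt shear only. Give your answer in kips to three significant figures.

254 kips

A_b = π × 1² / 4 = 0.7854 in².
R_n = F_nv · A_b · n · n_s = 54 × 0.7854 × 12 × 1 = 508.9 kips.
Allowable strength R_n/Ω = 508.9 / 2 = 254 kips.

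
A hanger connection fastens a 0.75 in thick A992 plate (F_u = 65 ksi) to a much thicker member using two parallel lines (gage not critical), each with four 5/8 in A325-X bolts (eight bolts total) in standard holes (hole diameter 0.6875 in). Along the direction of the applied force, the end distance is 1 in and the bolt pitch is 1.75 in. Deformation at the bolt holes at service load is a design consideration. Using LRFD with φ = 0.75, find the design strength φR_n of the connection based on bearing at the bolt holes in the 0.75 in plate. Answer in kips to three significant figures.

Per bolt r_n = 1.2 l_c t F_u ≤ 2.4 d t F_u; upper limit = 2.4 × 0.625 × 0.75 × 65 = 73.12 kips.
Edge bolt: l_c = 1 − 0.6875/2 = 0.6562 in → 1.2 × 0.6562 × 0.75 × 65 = 38.39 → r_n = 38.39 kips.
Interior bolts: l_c = 1.75 − 0.6875 = 1.062 in → 1.2 × 1.062 × 0.75 × 65 = 62.16 → r_n = 62.16 kips.
R_n = 2 × 38.39 + 6 × 62.16 = 449.7 kips.
Design strength φR_n = 0.75 × 449.7 = 337 kips.

337 kips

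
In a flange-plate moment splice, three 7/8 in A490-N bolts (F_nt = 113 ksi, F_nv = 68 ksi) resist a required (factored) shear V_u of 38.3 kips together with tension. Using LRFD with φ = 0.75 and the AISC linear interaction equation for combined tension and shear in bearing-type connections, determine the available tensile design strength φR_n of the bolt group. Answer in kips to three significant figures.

A_b = π·0.875²/4 = 0.6013 in²; f_rv = 38.3 / (3 × 0.6013) = 21.23 ksi.
F'_nt = 1.3 F_nt − (F_nt / φF_nv) f_rv = 1.3·113 − (113/(0.75·68))·21.23 = 99.86 ksi, capped at F_nt → F'_nt = 99.86 ksi.
R_n = F'_nt · A_b · n = 99.86 × 0.6013 × 3 = 180.1 kips.
Design strength φR_n = 0.75 × 180.1 = 135 kips.

135 kips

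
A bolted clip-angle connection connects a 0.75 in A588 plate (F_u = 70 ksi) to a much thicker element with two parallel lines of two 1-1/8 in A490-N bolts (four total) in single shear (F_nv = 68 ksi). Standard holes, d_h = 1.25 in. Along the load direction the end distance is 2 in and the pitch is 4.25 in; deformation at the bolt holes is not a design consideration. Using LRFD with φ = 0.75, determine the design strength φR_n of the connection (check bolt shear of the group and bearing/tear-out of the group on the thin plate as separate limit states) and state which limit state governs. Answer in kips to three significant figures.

Bolt shear: A_b = π·1.125²/4 = 0.994 in²; R_n = 68 × 0.994 × 4 × 1 = 270.4 kips → 0.75 × 270.4 = 203 kips.
Bearing (1.5 l_c t F_u ≤ 3.0 d t F_u): upper limit = 3.0·1.125·0.75·70 = 177.2 kips.
  Edge l_c = 2 − 1.25/2 = 1.375 → r_n = 108.3 kips; interior l_c = 4.25 − 1.25 = 3 → r_n = 177.2 kips.
  R_n,bearing = 2·108.3 + 2·177.2 = 570.9 kips → 0.75 × 570.9 = 428 kips.
Bolt shear governs: 203 kips.

203 kips (bolt shear governs)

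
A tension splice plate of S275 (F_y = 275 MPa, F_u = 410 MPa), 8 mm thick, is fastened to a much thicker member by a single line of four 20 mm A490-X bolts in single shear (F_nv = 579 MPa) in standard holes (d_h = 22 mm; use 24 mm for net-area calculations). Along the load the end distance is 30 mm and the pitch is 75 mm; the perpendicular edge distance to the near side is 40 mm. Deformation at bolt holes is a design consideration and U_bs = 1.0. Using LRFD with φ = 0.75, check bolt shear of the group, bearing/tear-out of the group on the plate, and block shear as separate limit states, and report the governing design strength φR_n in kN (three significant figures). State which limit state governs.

321 kN (block shear governs)

Bolt shear: A_b = π·20²/4 = 314.2 mm²; R_n = 579 × 314.2 × 4 × 1 / 1000 = 727.6 kN → 0.75 × 727.6 = 546 kN.
Bearing: edge l_c = 19, r_n = 74.78 kN; interior l_c = 53, r_n = 157.4 kN; R_n = 74.78 + 3·157.4 = 547.1 kN → 410 kN.
Block shear: A_gv = 2040, A_nv = 1368, A_nt = 224 mm²; R_n = min(0.6F_uA_nv, 0.6F_yA_gv) + U_bs·F_u·A_nt = 428.4 kN → 321 kN.
Block shear governs: 321 kN.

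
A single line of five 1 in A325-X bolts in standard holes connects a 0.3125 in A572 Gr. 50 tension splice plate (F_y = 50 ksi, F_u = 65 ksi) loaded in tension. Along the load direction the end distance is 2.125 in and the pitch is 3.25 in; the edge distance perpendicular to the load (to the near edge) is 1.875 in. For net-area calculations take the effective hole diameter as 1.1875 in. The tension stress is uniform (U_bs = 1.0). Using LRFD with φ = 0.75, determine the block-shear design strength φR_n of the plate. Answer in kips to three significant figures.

Shear plane L_v = 2.125 + 4·3.25 = 15.12 in; A_gv = 15.12 × 0.3125 = 4.727 in².
A_nv = (15.12 − 4.5·1.1875) × 0.3125 = 3.057 in².
A_nt = (1.875 − 0.5·1.1875) × 0.3125 = 0.4004 in².
0.6 F_u A_nv = 119.2 kips; 0.6 F_y A_gv = 141.8 kips → shear rupture governs the shear term.
R_n = 119.2 + 1.0 × 65 × 0.4004 = 145.2 kips.
Design strength φR_n = 0.75 × 145.2 = 109 kips.

109 kips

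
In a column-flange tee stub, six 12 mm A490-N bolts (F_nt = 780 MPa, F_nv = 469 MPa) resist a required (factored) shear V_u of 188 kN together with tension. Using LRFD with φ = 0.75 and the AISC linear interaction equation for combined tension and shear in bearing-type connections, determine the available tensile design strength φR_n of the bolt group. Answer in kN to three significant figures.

A_b = π·12²/4 = 113.1 mm²; f_rv = 188 × 1000 / (6 × 113.1) = 277 MPa.
F'_nt = 1.3 F_nt − (F_nt / φF_nv) f_rv = 1.3·780 − (780/(0.75·469))·277 = 399.7 MPa, capped at F_nt → F'_nt = 399.7 MPa.
R_n = F'_nt · A_b · n = 399.7 × 113.1 × 6 / 1000 = 271.2 kN.
Design strength φR_n = 0.75 × 271.2 = 203 kN.

203 kN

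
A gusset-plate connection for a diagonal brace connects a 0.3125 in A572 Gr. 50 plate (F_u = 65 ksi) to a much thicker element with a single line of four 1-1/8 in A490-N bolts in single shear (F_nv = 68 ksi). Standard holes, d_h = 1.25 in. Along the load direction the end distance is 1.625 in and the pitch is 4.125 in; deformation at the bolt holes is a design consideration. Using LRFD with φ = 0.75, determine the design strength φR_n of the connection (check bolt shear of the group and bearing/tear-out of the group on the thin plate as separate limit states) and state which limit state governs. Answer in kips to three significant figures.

Bolt shear: A_b = π·1.125²/4 = 0.994 in²; R_n = 68 × 0.994 × 4 × 1 = 270.4 kips → 0.75 × 270.4 = 203 kips.
Bearing (1.2 l_c t F_u ≤ 2.4 d t F_u): upper limit = 2.4·1.125·0.3125·65 = 54.84 kips.
  Edge l_c = 1.625 − 1.25/2 = 1 → r_n = 24.38 kips; interior l_c = 4.125 − 1.25 = 2.875 → r_n = 54.84 kips.
  R_n,bearing = 1·24.38 + 3·54.84 = 188.9 kips → 0.75 × 188.9 = 142 kips.
Bearing governs: 142 kips.

142 kips (bearing governs)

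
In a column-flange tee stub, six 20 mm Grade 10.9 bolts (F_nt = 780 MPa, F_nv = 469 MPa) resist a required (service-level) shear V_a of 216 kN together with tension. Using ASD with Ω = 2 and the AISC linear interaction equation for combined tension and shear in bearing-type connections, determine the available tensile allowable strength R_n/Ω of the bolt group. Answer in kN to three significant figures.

A_b = π·20²/4 = 314.2 mm²; f_rv = 216 × 1000 / (6 × 314.2) = 114.6 MPa.
F'_nt = 1.3 F_nt − (Ω F_nt / F_nv) f_rv = 1.3·780 − (2·780/469)·114.6 = 632.8 MPa, capped at F_nt → F'_nt = 632.8 MPa.
R_n = F'_nt · A_b · n = 632.8 × 314.2 × 6 / 1000 = 1193 kN.
Allowable strength R_n/Ω = 1193 / 2 = 596 kN.

596 kN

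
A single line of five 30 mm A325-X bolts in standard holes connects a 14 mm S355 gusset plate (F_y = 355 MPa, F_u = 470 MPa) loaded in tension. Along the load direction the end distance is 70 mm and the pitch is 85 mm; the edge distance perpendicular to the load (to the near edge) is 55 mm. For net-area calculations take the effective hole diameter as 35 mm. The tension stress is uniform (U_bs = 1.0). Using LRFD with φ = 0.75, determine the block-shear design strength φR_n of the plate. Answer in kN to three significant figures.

Shear plane L_v = 70 + 4·85 = 410 mm; A_gv = 410 × 14 = 5740 mm².
A_nv = (410 − 4.5·35) × 14 = 3535 mm².
A_nt = (55 − 0.5·35) × 14 = 525 mm².
0.6 F_u A_nv = 996.9 kN; 0.6 F_y A_gv = 1223 kN → shear rupture governs the shear term.
R_n = 996.9 + 1.0 × 470 × 525 / 1000 = 1244 kN.
Design strength φR_n = 0.75 × 1244 = 933 kN.

933 kN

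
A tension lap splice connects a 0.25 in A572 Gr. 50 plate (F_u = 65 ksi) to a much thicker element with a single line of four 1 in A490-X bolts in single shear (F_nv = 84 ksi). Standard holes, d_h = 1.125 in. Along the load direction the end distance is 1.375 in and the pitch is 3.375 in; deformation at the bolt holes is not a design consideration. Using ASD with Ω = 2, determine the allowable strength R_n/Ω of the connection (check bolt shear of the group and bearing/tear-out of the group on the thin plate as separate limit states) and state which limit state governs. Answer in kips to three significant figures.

Bolt shear: A_b = π·1²/4 = 0.7854 in²; R_n = 84 × 0.7854 × 4 × 1 = 263.9 kips → 263.9 / 2 = 132 kips.
Bearing (1.5 l_c t F_u ≤ 3.0 d t F_u): upper limit = 3.0·1·0.25·65 = 48.75 kips.
  Edge l_c = 1.375 − 1.125/2 = 0.8125 → r_n = 19.8 kips; interior l_c = 3.375 − 1.125 = 2.25 → r_n = 48.75 kips.
  R_n,bearing = 1·19.8 + 3·48.75 = 166.1 kips → 166.1 / 2 = 83 kips.
Bearing governs: 83 kips.

83 kips (bearing governs)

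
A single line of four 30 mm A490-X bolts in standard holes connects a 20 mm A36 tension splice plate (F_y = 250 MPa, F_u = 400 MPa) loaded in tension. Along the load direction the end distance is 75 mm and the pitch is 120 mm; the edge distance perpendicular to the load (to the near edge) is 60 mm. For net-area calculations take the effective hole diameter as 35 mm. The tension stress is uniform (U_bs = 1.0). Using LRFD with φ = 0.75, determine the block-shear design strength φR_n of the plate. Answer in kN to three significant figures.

1230 kN

Shear plane L_v = 75 + 3·120 = 435 mm; A_gv = 435 × 20 = 8700 mm².
A_nv = (435 − 3.5·35) × 20 = 6250 mm².
A_nt = (60 − 0.5·35) × 20 = 850 mm².
0.6 F_u A_nv = 1500 kN; 0.6 F_y A_gv = 1305 kN → shear yielding governs the shear term.
R_n = 1305 + 1.0 × 400 × 850 / 1000 = 1645 kN.
Design strength φR_n = 0.75 × 1645 = 1230 kN.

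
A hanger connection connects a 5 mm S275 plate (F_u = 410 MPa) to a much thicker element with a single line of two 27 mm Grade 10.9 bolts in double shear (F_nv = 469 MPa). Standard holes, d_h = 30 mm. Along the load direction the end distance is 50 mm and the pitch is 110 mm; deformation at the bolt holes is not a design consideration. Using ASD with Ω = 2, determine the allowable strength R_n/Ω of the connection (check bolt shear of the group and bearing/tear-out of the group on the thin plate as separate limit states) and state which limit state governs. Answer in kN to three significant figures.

Bolt shear: A_b = π·27²/4 = 572.6 mm²; R_n = 469 × 572.6 × 2 × 2 / 1000 = 1074 kN → 1074 / 2 = 537 kN.
Bearing (1.5 l_c t F_u ≤ 3.0 d t F_u): upper limit = 3.0·27·5·410 / 1000 = 166.1 kN.
  Edge l_c = 50 − 30/2 = 35 → r_n = 107.6 kN; interior l_c = 110 − 30 = 80 → r_n = 166.1 kN.
  R_n,bearing = 1·107.6 + 1·166.1 = 273.7 kN → 273.7 / 2 = 137 kN.
Bearing governs: 137 kN.

137 kN (bearing governs)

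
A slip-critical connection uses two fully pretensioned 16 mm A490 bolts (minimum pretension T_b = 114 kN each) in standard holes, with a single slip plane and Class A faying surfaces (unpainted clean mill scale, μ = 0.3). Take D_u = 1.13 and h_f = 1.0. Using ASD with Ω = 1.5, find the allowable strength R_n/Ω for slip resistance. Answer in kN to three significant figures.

51.5 kN

R_n = μ · D_u · h_f · T_b · n_s · n_b = 0.3 × 1.13 × 1.0 × 114 × 1 × 2 = 77.29 kN.
Allowable strength R_n/Ω = 77.29 / 1.5 = 51.5 kN.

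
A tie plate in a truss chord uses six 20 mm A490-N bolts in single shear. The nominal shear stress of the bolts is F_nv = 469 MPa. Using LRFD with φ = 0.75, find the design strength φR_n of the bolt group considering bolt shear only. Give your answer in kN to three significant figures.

663 kN

A_b = π × 20² / 4 = 314.2 mm².
R_n = F_nv · A_b · n · n_s = 469 × 314.2 × 6 × 1 / 1000 = 884 kN.
Design strength φR_n = 0.75 × 884 = 663 kN.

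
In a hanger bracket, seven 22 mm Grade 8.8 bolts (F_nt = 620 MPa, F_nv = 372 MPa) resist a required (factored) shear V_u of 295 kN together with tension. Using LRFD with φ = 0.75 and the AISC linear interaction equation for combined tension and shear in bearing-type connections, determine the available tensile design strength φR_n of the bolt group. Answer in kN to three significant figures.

1120 kN

A_b = π·22²/4 = 380.1 mm²; f_rv = 295 × 1000 / (7 × 380.1) = 110.9 MPa.
F'_nt = 1.3 F_nt − (F_nt / φF_nv) f_rv = 1.3·620 − (620/(0.75·372))·110.9 = 559.6 MPa, capped at F_nt → F'_nt = 559.6 MPa.
R_n = F'_nt · A_b · n = 559.6 × 380.1 × 7 / 1000 = 1489 kN.
Design strength φR_n = 0.75 × 1489 = 1120 kN.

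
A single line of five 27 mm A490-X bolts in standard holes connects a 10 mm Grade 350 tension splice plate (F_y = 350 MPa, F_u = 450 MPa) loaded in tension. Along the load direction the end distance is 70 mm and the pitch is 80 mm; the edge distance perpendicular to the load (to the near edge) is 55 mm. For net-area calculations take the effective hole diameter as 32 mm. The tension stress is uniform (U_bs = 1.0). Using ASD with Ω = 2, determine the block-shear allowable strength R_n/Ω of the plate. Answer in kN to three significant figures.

420 kN

Shear plane L_v = 70 + 4·80 = 390 mm; A_gv = 390 × 10 = 3900 mm².
A_nv = (390 − 4.5·32) × 10 = 2460 mm².
A_nt = (55 − 0.5·32) × 10 = 390 mm².
0.6 F_u A_nv = 664.2 kN; 0.6 F_y A_gv = 819 kN → shear rupture governs the shear term.
R_n = 664.2 + 1.0 × 450 × 390 / 1000 = 839.7 kN.
Allowable strength R_n/Ω = 839.7 / 2 = 420 kN.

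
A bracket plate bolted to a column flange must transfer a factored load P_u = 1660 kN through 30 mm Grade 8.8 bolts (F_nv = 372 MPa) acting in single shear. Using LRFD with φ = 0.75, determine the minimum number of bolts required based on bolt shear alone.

A_b = π·30²/4 = 706.9 mm².
Per-bolt design strength φR_n = 0.75 × 372 × 706.9 × 1 / 1000 = 197.2 kN.
n ≥ 1660 / 197.2 = 8.417 → use 9 bolts.

9 bolts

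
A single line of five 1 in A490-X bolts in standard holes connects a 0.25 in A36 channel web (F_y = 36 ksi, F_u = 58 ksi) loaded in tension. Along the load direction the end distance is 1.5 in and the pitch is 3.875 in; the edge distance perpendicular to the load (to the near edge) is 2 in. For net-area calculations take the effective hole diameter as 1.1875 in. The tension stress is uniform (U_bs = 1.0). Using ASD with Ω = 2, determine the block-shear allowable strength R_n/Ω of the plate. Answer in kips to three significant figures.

56.1 kips

Shear plane L_v = 1.5 + 4·3.875 = 17 in; A_gv = 17 × 0.25 = 4.25 in².
A_nv = (17 − 4.5·1.1875) × 0.25 = 2.914 in².
A_nt = (2 − 0.5·1.1875) × 0.25 = 0.3516 in².
0.6 F_u A_nv = 101.4 kips; 0.6 F_y A_gv = 91.8 kips → shear yielding governs the shear term.
R_n = 91.8 + 1.0 × 58 × 0.3516 = 112.2 kips.
Allowable strength R_n/Ω = 112.2 / 2 = 56.1 kips.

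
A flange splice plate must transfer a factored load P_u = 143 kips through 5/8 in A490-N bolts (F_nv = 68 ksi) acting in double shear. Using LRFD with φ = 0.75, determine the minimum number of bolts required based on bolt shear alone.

5 bolts

A_b = π·0.625²/4 = 0.3068 in².
Per-bolt design strength φR_n = 0.75 × 68 × 0.3068 × 2 = 31.29 kips.
n ≥ 143 / 31.29 = 4.57 → use 5 bolts.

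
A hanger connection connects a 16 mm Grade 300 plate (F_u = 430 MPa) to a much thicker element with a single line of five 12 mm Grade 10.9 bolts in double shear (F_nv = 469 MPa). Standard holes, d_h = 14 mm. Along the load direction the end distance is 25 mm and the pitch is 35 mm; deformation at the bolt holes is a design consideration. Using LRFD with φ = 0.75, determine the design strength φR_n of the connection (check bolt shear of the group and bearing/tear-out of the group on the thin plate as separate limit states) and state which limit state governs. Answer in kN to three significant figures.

398 kN (bolt shear governs)

Bolt shear: A_b = π·12²/4 = 113.1 mm²; R_n = 469 × 113.1 × 5 × 2 / 1000 = 530.4 kN → 0.75 × 530.4 = 398 kN.
Bearing (1.2 l_c t F_u ≤ 2.4 d t F_u): upper limit = 2.4·12·16·430 / 1000 = 198.1 kN.
  Edge l_c = 25 − 14/2 = 18 → r_n = 148.6 kN; interior l_c = 35 − 14 = 21 → r_n = 173.4 kN.
  R_n,bearing = 1·148.6 + 4·173.4 = 842.1 kN → 0.75 × 842.1 = 632 kN.
Bolt shear governs: 398 kN.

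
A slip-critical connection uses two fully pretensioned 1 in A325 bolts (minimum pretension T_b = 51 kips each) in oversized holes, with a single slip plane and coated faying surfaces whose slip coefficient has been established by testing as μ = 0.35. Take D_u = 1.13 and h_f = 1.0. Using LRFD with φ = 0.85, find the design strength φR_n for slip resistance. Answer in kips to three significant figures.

34.3 kips

R_n = μ · D_u · h_f · T_b · n_s · n_b = 0.35 × 1.13 × 1.0 × 51 × 1 × 2 = 40.34 kips.
Design strength φR_n = 0.85 × 40.34 = 34.3 kips.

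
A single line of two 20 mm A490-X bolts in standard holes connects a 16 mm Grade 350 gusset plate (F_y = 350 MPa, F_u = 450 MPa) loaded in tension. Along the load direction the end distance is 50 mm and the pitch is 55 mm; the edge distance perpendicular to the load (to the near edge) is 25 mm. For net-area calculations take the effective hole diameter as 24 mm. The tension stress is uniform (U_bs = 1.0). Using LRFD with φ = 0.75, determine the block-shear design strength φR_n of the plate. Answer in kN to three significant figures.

294 kN

Shear plane L_v = 50 + 1·55 = 105 mm; A_gv = 105 × 16 = 1680 mm².
A_nv = (105 − 1.5·24) × 16 = 1104 mm².
A_nt = (25 − 0.5·24) × 16 = 208 mm².
0.6 F_u A_nv = 298.1 kN; 0.6 F_y A_gv = 352.8 kN → shear rupture governs the shear term.
R_n = 298.1 + 1.0 × 450 × 208 / 1000 = 391.7 kN.
Design strength φR_n = 0.75 × 391.7 = 294 kN.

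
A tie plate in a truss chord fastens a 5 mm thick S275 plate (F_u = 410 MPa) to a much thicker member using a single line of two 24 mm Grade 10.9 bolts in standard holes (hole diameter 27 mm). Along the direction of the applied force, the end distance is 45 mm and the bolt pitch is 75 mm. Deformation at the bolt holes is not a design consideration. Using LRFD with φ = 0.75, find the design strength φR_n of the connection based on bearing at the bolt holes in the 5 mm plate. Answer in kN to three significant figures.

183 kN

Per bolt r_n = 1.5 l_c t F_u ≤ 3.0 d t F_u; upper limit = 3.0 × 24 × 5 × 410 / 1000 = 147.6 kN.
Edge bolt: l_c = 45 − 27/2 = 31.5 mm → 1.5 × 31.5 × 5 × 410 / 1000 = 96.86 → r_n = 96.86 kN.
Interior bolts: l_c = 75 − 27 = 48 mm → 1.5 × 48 × 5 × 410 / 1000 = 147.6 → r_n = 147.6 kN.
R_n = 1 × 96.86 + 1 × 147.6 = 244.5 kN.
Design strength φR_n = 0.75 × 244.5 = 183 kN.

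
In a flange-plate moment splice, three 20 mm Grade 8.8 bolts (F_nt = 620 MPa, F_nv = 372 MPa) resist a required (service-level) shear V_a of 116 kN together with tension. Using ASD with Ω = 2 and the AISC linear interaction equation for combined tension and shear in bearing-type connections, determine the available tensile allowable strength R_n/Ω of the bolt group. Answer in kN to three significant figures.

A_b = π·20²/4 = 314.2 mm²; f_rv = 116 × 1000 / (3 × 314.2) = 123.1 MPa.
F'_nt = 1.3 F_nt − (Ω F_nt / F_nv) f_rv = 1.3·620 − (2·620/372)·123.1 = 395.7 MPa, capped at F_nt → F'_nt = 395.7 MPa.
R_n = F'_nt · A_b · n = 395.7 × 314.2 × 3 / 1000 = 373 kN.
Allowable strength R_n/Ω = 373 / 2 = 186 kN.

186 kN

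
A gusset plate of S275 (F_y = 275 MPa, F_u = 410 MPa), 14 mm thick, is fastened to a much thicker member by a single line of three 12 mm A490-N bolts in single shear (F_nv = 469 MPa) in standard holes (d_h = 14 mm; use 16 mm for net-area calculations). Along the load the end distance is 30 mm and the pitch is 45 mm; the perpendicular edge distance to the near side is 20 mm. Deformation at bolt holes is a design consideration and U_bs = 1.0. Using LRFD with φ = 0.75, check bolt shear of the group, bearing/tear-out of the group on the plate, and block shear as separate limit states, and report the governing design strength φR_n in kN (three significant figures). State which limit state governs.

119 kN (bolt shear governs)

Bolt shear: A_b = π·12²/4 = 113.1 mm²; R_n = 469 × 113.1 × 3 × 1 / 1000 = 159.1 kN → 0.75 × 159.1 = 119 kN.
Bearing: edge l_c = 23, r_n = 158.4 kN; interior l_c = 31, r_n = 165.3 kN; R_n = 158.4 + 2·165.3 = 489 kN → 367 kN.
Block shear: A_gv = 1680, A_nv = 1120, A_nt = 168 mm²; R_n = min(0.6F_uA_nv, 0.6F_yA_gv) + U_bs·F_u·A_nt = 344.4 kN → 258 kN.
Bolt shear governs: 119 kN.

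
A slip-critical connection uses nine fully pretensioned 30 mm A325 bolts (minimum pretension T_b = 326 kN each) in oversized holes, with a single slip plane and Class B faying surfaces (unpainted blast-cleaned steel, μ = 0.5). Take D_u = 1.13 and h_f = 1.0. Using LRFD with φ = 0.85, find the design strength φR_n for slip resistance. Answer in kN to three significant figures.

R_n = μ · D_u · h_f · T_b · n_s · n_b = 0.5 × 1.13 × 1.0 × 326 × 1 × 9 = 1658 kN.
Design strength φR_n = 0.85 × 1658 = 1410 kN.

1410 kN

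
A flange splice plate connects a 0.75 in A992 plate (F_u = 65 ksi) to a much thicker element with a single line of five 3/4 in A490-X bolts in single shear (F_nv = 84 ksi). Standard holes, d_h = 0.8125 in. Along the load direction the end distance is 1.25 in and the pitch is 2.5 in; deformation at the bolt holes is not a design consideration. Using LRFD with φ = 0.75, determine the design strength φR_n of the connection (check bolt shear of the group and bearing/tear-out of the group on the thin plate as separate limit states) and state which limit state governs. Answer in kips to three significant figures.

139 kips (bolt shear governs)

Bolt shear: A_b = π·0.75²/4 = 0.4418 in²; R_n = 84 × 0.4418 × 5 × 1 = 185.6 kips → 0.75 × 185.6 = 139 kips.
Bearing (1.5 l_c t F_u ≤ 3.0 d t F_u): upper limit = 3.0·0.75·0.75·65 = 109.7 kips.
  Edge l_c = 1.25 − 0.8125/2 = 0.8438 → r_n = 61.7 kips; interior l_c = 2.5 − 0.8125 = 1.688 → r_n = 109.7 kips.
  R_n,bearing = 1·61.7 + 4·109.7 = 500.4 kips → 0.75 × 500.4 = 375 kips.
Bolt shear governs: 139 kips.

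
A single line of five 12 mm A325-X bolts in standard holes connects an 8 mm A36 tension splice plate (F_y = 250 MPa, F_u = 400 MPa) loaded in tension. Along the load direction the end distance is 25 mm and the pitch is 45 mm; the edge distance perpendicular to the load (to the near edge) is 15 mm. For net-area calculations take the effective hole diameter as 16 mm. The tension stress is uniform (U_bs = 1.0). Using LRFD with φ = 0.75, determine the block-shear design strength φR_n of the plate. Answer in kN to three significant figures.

Shear plane L_v = 25 + 4·45 = 205 mm; A_gv = 205 × 8 = 1640 mm².
A_nv = (205 − 4.5·16) × 8 = 1064 mm².
A_nt = (15 − 0.5·16) × 8 = 56 mm².
0.6 F_u A_nv = 255.4 kN; 0.6 F_y A_gv = 246 kN → shear yielding governs the shear term.
R_n = 246 + 1.0 × 400 × 56 / 1000 = 268.4 kN.
Design strength φR_n = 0.75 × 268.4 = 201 kN.

201 kN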